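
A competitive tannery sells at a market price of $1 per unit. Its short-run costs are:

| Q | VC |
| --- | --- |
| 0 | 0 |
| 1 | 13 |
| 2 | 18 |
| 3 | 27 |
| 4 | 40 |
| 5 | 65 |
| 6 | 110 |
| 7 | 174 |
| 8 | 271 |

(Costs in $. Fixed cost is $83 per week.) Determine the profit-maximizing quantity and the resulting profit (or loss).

Q = 0 (shut down); profit = -$83

Tabulate TR − TC: Q=0: -83; Q=1: -95; Q=2: -99; Q=3: -107; Q=4: -119; Q=5: -143; Q=6: -187; Q=7: -250; Q=8: -346.
Profit is highest at Q = 0. Equivalently, the lowest AVC in the table is 18/2 ≈ $9 at Q = 2, and P = $1 falls below it — price never covers variable cost, so the firm shuts down and loses only its fixed cost.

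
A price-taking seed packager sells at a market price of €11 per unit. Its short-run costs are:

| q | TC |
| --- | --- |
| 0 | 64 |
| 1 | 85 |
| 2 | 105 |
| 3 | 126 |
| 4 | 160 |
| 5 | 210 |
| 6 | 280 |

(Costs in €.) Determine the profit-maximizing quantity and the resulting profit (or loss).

q = 0 (shut down); profit = -€64

Tabulate TR − TC: q=0: -64; q=1: -74; q=2: -83; q=3: -93; q=4: -116; q=5: -155; q=6: -214.
Profit is highest at q = 0. Equivalently, the lowest AVC in the table is 41/2 ≈ €20.50 at q = 2, and P = €11 falls below it — price never covers variable cost, so the firm shuts down and loses only its fixed cost.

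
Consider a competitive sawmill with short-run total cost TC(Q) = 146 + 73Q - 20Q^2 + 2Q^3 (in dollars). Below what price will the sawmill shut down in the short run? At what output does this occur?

$23 per unit, at Q = 5

The firm shuts down when price falls below the minimum of average variable cost. AVC = VC/Q = 73 - 20Q + 2Q^2.
At the minimum of AVC, MC = AVC. MC = 73 - 40Q + 6Q^2; setting MC = AVC gives 4Q^2 - 20Q = 0, so Q = 5. min AVC = 23.
So the shutdown price is $23.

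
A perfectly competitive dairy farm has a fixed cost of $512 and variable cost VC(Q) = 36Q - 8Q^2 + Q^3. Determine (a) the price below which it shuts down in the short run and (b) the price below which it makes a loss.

Shutdown price = $20; break-even price = $100

AVC = 36 - 8Q + Q^2; minimized at Q = 4, giving min AVC = $20. That is the shutdown price.
ATC = 512/Q + 36 - 8Q + Q^2. Setting dATC/dQ = −512/Q^2 − 8 + 2Q = 0 gives Q = 8 (since 2·8^3 − 8·8^2 = 512).
min ATC = 512/8 + 36 − 8·8 + 8^2 = $100. That is the break-even price.
Between these two prices the firm operates at a loss; above $100 it earns a profit.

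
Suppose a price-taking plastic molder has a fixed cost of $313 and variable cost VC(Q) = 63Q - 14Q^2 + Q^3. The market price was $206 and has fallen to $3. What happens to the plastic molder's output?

MC = 63 - 28Q + 3Q^2; the shutdown threshold is min AVC = $14 (at Q = 7).
With P = $206 above the shutdown price, P = MC gives Q = 13.
At P = $3 < min AVC = $14, price no longer covers variable cost at any output, so the firm shuts down: Q = 0.

Output falls from 13 to 0 (the firm shuts down)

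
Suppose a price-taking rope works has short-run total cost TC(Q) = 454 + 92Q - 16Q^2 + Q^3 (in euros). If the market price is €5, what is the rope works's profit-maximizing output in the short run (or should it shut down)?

Shut down

Strip out fixed cost: VC = 92Q - 16Q^2 + Q^3. Then AVC = 92 - 16Q + Q^2 and MC = 92 - 32Q + 3Q^2.
AVC hits its minimum where MC = AVC, at Q = 8, giving min AVC = 92 - 16·8 + 8^2 = €28.
Since P = €5 < min AVC = €28, price fails to cover variable cost at any output.
Shutting down limits the loss to fixed cost, €454.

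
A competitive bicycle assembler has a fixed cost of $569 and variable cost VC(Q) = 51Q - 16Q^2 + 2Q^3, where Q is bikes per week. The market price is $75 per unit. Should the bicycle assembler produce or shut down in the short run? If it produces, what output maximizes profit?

From TC, MC = TC'(Q) = 51 - 32Q + 6Q^2 and AVC = VC/Q = 51 - 16Q + 2Q^2.
AVC is minimized where dAVC/dQ = -16 + 4Q = 0, at Q = 4; min AVC = 51 - 16·4 + 2·4^2 = $19.
P = $75 exceeds min AVC = $19, so the firm stays open.
Solving P = MC: -24 - 32Q + 6Q^2 = 0 ⇒ Q = -2/3 or 6. On the upward-sloping branch, Q* = 6.
Check: AVC at Q = 6 is $27 ≤ P, so revenue covers variable cost.
Profit = P·Q − TC = 75·6 − 731 = -$281, a loss, but smaller than the $569 fixed cost the firm would lose by shutting down.

Produce at Q = 6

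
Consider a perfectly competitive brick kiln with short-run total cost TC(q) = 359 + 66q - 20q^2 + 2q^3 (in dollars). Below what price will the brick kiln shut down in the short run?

$16 per unit

The shutdown price is the minimum of AVC. VC = 66q - 20q^2 + 2q^3, so AVC = 66 - 20q + 2q^2.
dAVC/dq = -20 + 4q = 0 gives q = 5. min AVC = 66 - 20·5 + 2·5^2 = 16.
The firm shuts down for any P below $16.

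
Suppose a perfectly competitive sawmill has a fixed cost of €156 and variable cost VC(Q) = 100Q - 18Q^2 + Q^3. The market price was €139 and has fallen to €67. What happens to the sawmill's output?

AVC = 100 - 18Q + Q^2, minimized at Q = 9 where min AVC = €19. MC = 100 - 36Q + 3Q^2.
At P = €139 ≥ min AVC, set P = MC on the rising branch: Q = 13.
At P = €67 ≥ min AVC, set P = MC: Q = 11. The firm stays open but cuts output.

Output falls from 13 to 11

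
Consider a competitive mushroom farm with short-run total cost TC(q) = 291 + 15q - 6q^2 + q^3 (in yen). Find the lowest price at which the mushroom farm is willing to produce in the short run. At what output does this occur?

¥6 per unit, at q = 3

The shutdown price is the minimum of AVC. VC = 15q - 6q^2 + q^3, so AVC = 15 - 6q + q^2.
dAVC/dq = -6 + 2q = 0 gives q = 3. min AVC = 15 - 6·3 + 3^2 = 6.
The firm shuts down for any P below ¥6.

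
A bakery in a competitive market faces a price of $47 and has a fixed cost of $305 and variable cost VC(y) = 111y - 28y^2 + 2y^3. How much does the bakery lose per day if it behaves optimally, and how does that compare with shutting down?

Profit = -$49 at y = 8

AVC = 111 - 28y + 2y^2 has its minimum $13 at y = 7; price $47 clears that bar, so the firm operates.
MC = 111 - 56y + 6y^2. Setting P = MC and taking the root on the rising branch gives y* = 8.
TR = 47·8 = 376. TC = 305 + 120 = 425. Profit = 376 − 425 = -$49.
By producing, the firm covers all variable cost plus $256 of fixed cost; shutting down would lose the full $305.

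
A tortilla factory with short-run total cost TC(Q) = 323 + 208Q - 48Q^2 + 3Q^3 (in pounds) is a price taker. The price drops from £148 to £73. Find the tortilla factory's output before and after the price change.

Output falls from 10 to 9

AVC = 208 - 48Q + 3Q^2, minimized at Q = 8 where min AVC = £16. MC = 208 - 96Q + 9Q^2.
At P = £148 ≥ min AVC, set P = MC on the rising branch: Q = 10.
At P = £73 ≥ min AVC, set P = MC: Q = 9. The firm stays open but cuts output.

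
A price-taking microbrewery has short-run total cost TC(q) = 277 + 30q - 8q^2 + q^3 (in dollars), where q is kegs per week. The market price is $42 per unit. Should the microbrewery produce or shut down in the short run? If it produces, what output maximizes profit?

Produce at q = 6

Variable cost is VC = 30q - 8q^2 + q^3, so AVC = VC/q = 30 - 8q + q^2 and MC = dTC/dq = 30 - 16q + 3q^2.
AVC is minimized where dAVC/dq = -8 + 2q = 0, at q = 4; min AVC = 30 - 8·4 + 4^2 = $14.
Because $42 ≥ $14, revenue can cover variable cost; the firm operates.
Set P = MC: 42 = 30 - 16q + 3q^2 → -12 - 16q + 3q^2 = 0. The roots are q = -2/3 and q = 6; the profit-maximizing output is on the rising part of MC, so q* = 6.
Check: AVC at q = 6 is $18 ≤ P, so revenue covers variable cost.
Profit = P·q − TC = 42·6 − 385 = -$133, a loss, but smaller than the $277 fixed cost the firm would lose by shutting down.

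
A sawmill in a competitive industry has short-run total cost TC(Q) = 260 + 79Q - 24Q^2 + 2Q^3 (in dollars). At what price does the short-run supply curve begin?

Short-run supply begins at min AVC. From VC = 79Q - 24Q^2 + 2Q^3, AVC = 79 - 24Q + 2Q^2.
dAVC/dQ = -24 + 4Q = 0 gives Q = 6. min AVC = 79 - 24·6 + 2·6^2 = 7.
For P < $7 the firm produces nothing.

$7 per unit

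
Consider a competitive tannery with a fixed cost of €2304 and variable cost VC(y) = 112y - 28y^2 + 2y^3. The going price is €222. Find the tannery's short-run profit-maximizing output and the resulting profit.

Profit = -€368 at y = 11

AVC = 112 - 28y + 2y^2; min AVC = €14 at y = 7. Since P = €222 ≥ min AVC, the firm produces.
With MC = 112 - 56y + 6y^2, P = MC on the upward-sloping part at y* = 11.
TR = 222·11 = 2442. TC = 2304 + 506 = 2810. Profit = 2442 − 2810 = -€368.
Shutting down would mean losing the fixed cost of €2304, so operating at a loss of €368 is better by €1936.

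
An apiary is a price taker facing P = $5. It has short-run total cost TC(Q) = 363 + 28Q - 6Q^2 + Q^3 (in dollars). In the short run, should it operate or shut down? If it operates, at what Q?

Variable cost is VC = 28Q - 6Q^2 + Q^3, so AVC = VC/Q = 28 - 6Q + Q^2 and MC = dTC/dQ = 28 - 12Q + 3Q^2.
AVC is minimized where dAVC/dQ = -6 + 2Q = 0, at Q = 3; min AVC = 28 - 6·3 + 3^2 = $19.
Since P = $5 < min AVC = $19, price fails to cover variable cost at any output.
Best response: produce nothing and absorb the $363 fixed cost.

Shut down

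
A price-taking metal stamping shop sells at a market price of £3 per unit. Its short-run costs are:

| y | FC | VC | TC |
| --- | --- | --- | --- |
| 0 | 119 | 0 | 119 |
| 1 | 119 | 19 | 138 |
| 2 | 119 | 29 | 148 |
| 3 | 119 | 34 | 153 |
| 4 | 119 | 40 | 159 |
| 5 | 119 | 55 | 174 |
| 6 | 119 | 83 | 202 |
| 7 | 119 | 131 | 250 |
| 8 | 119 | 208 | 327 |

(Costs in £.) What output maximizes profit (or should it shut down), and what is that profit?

y = 0 (shut down); profit = -£119

Profit at each row (π = 3y − TC): y=0: -119; y=1: -135; y=2: -142; y=3: -144; y=4: -147; y=5: -159; y=6: -184; y=7: -229; y=8: -303.
Profit is highest at y = 0. Equivalently, the lowest AVC in the table is 40/4 ≈ £10 at y = 4, and P = £3 falls below it — price never covers variable cost, so the firm shuts down and loses only its fixed cost.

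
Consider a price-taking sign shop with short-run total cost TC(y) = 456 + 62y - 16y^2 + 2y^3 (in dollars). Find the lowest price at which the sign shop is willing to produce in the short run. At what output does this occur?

$30 per unit, at y = 4

Short-run supply begins at min AVC. From VC = 62y - 16y^2 + 2y^3, AVC = 62 - 16y + 2y^2.
At the minimum of AVC, MC = AVC. MC = 62 - 32y + 6y^2; setting MC = AVC gives 4y^2 - 16y = 0, so y = 4. min AVC = 30.
For P < $30 the firm produces nothing.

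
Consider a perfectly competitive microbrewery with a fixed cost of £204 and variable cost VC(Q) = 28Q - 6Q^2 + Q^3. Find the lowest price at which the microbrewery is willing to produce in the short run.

The shutdown price is the minimum of AVC. VC = 28Q - 6Q^2 + Q^3, so AVC = 28 - 6Q + Q^2.
At the minimum of AVC, MC = AVC. MC = 28 - 12Q + 3Q^2; setting MC = AVC gives 2Q^2 - 6Q = 0, so Q = 3. min AVC = 19.
For P < £19 the firm produces nothing.

£19 per unit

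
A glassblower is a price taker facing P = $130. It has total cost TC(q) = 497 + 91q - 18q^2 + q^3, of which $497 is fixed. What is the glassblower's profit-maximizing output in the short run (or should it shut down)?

From TC, MC = TC'(q) = 91 - 36q + 3q^2 and AVC = VC/q = 91 - 18q + q^2.
The AVC parabola has its vertex at q = 18/2 = 9, where AVC = 91 - 18·9 + 9^2 = $10.
Because $130 ≥ $10, revenue can cover variable cost; the firm operates.
Solving P = MC: -39 - 36q + 3q^2 = 0 ⇒ q = -1 or 13. On the upward-sloping branch, q* = 13.
Check: AVC at q = 13 is $26 ≤ P, so revenue covers variable cost.
Profit = P·q − TC = 130·13 − 835 = $855.

Produce at q = 13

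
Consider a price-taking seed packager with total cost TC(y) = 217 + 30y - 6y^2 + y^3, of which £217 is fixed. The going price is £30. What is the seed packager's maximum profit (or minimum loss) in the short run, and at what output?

Profit = -£185 at y = 4

AVC = 30 - 6y + y^2 has its minimum £21 at y = 3; price £30 clears that bar, so the firm operates.
MC = 30 - 12y + 3y^2. Setting P = MC and taking the root on the rising branch gives y* = 4.
TR = 30·4 = 120. TC = 217 + 88 = 305. Profit = 120 − 305 = -£185.
By producing, the firm covers all variable cost plus £32 of fixed cost; shutting down would lose the full £217.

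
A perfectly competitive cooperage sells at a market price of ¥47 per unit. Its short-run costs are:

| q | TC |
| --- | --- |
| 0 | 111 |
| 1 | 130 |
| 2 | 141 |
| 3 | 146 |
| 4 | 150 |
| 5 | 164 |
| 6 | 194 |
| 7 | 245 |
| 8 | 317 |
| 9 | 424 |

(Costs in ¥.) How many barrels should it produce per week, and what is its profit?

Tabulate TR − TC: q=0: -111; q=1: -83; q=2: -47; q=3: -5; q=4: 38; q=5: 71; q=6: 88; q=7: 84; q=8: 59; q=9: -1.
Profit is maximized at q = 6. AVC there is 83/6 = ¥13.83 ≤ P, so producing beats shutting down (which would give -¥111).

q = 6; profit = ¥88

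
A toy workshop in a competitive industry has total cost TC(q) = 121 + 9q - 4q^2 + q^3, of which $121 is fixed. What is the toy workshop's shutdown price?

The firm shuts down when price falls below the minimum of average variable cost. AVC = VC/q = 9 - 4q + q^2.
At the minimum of AVC, MC = AVC. MC = 9 - 8q + 3q^2; setting MC = AVC gives 2q^2 - 4q = 0, so q = 2. min AVC = 5.
The firm shuts down for any P below $5.

$5 per unit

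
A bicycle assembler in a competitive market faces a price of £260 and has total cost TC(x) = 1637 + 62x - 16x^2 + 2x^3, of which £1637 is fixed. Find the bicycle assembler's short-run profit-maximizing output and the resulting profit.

Profit = -£17 at x = 9

AVC = 62 - 16x + 2x^2; min AVC = £30 at x = 4. Since P = £260 ≥ min AVC, the firm produces.
MC = 62 - 32x + 6x^2. Setting P = MC and taking the root on the rising branch gives x* = 9.
TR = 260·9 = 2340. TC = 1637 + 720 = 2357. Profit = 2340 − 2357 = -£17.
Shutting down would mean losing the fixed cost of £1637, so operating at a loss of £17 is better by £1620.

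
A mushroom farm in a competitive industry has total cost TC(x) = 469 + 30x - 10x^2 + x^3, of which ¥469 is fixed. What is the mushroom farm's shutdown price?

The firm shuts down when price falls below the minimum of average variable cost. AVC = VC/x = 30 - 10x + x^2.
dAVC/dx = -10 + 2x = 0 gives x = 5. min AVC = 30 - 10·5 + 5^2 = 5.
So the shutdown price is ¥5.

¥5 per unit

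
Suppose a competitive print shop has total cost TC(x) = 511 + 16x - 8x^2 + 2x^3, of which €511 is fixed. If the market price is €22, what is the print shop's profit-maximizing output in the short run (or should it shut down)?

Variable cost is VC = 16x - 8x^2 + 2x^3, so AVC = VC/x = 16 - 8x + 2x^2 and MC = dTC/dx = 16 - 16x + 6x^2.
AVC hits its minimum where MC = AVC, at x = 2, giving min AVC = 16 - 8·2 + 2·2^2 = €8.
P = €22 exceeds min AVC = €8, so the firm stays open.
Set P = MC: 22 = 16 - 16x + 6x^2 → -6 - 16x + 6x^2 = 0. The roots are x = -1/3 and x = 3; the profit-maximizing output is on the rising part of MC, so x* = 3.
Check: AVC at x = 3 is €10 ≤ P, so revenue covers variable cost.
Profit = P·x − TC = 22·3 − 541 = -€475, a loss, but smaller than the €511 fixed cost the firm would lose by shutting down.

Produce at x = 3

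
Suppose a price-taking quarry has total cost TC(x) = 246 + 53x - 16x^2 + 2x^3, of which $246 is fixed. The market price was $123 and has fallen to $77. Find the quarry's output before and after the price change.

AVC = 53 - 16x + 2x^2, minimized at x = 4 where min AVC = $21. MC = 53 - 32x + 6x^2.
With P = $123 above the shutdown price, P = MC gives x = 7.
At P = $77 ≥ min AVC, set P = MC: x = 6. The firm stays open but cuts output.

Output falls from 7 to 6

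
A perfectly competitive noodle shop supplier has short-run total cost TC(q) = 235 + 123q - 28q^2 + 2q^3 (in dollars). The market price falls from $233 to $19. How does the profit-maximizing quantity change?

Output falls from 11 to 0 (the firm shuts down)

AVC = 123 - 28q + 2q^2, minimized at q = 7 where min AVC = $25. MC = 123 - 56q + 6q^2.
With P = $233 above the shutdown price, P = MC gives q = 11.
At P = $19 < min AVC = $25, price no longer covers variable cost at any output, so the firm shuts down: q = 0.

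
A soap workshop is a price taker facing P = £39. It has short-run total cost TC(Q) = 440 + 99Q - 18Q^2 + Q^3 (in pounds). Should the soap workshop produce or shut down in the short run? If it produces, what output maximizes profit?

Produce at Q = 10

Strip out fixed cost: VC = 99Q - 18Q^2 + Q^3. Then AVC = 99 - 18Q + Q^2 and MC = 99 - 36Q + 3Q^2.
AVC hits its minimum where MC = AVC, at Q = 9, giving min AVC = 99 - 18·9 + 9^2 = £18.
Because £39 ≥ £18, revenue can cover variable cost; the firm operates.
Solving P = MC: 60 - 36Q + 3Q^2 = 0 ⇒ Q = 2 or 10. On the upward-sloping branch, Q* = 10.
Check: AVC at Q = 10 is £19 ≤ P, so revenue covers variable cost.
Profit = P·Q − TC = 39·10 − 630 = -£240, a loss, but smaller than the £440 fixed cost the firm would lose by shutting down.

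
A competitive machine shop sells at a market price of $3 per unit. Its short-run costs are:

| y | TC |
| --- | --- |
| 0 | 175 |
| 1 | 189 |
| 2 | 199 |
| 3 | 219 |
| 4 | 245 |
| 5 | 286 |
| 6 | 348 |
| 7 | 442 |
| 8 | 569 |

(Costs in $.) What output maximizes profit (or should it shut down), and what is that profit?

Compute π = P·y − TC at each output: y=0: -175; y=1: -186; y=2: -193; y=3: -210; y=4: -233; y=5: -271; y=6: -330; y=7: -421; y=8: -545.
Profit is highest at y = 0. Equivalently, the lowest AVC in the table is 24/2 ≈ $12 at y = 2, and P = $3 falls below it — price never covers variable cost, so the firm shuts down and loses only its fixed cost.

y = 0 (shut down); profit = -$175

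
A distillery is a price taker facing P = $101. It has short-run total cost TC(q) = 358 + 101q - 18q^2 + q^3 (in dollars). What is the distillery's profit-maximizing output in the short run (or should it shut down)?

Produce at q = 12

Strip out fixed cost: VC = 101q - 18q^2 + q^3. Then AVC = 101 - 18q + q^2 and MC = 101 - 36q + 3q^2.
The AVC parabola has its vertex at q = 18/2 = 9, where AVC = 101 - 18·9 + 9^2 = $20.
Because $101 ≥ $20, revenue can cover variable cost; the firm operates.
Solving P = MC: -36q + 3q^2 = 0 ⇒ q = 0 or 12. On the upward-sloping branch, q* = 12.
Check: AVC at q = 12 is $29 ≤ P, so revenue covers variable cost.
Profit = P·q − TC = 101·12 − 706 = $506.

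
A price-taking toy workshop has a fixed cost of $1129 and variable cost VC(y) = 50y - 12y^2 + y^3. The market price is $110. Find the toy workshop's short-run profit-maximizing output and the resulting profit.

Profit = -$329 at y = 10

AVC = 50 - 12y + y^2 has its minimum $14 at y = 6; price $110 clears that bar, so the firm operates.
With MC = 50 - 24y + 3y^2, P = MC on the upward-sloping part at y* = 10.
TR = 110·10 = 1100. TC = 1129 + 300 = 1429. Profit = 1100 − 1429 = -$329.
By producing, the firm covers all variable cost plus $800 of fixed cost; shutting down would lose the full $1129.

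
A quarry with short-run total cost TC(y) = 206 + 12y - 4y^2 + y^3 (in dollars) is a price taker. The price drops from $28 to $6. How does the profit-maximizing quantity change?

AVC = 12 - 4y + y^2, minimized at y = 2 where min AVC = $8. MC = 12 - 8y + 3y^2.
With P = $28 above the shutdown price, P = MC gives y = 4.
At P = $6 < min AVC = $8, price no longer covers variable cost at any output, so the firm shuts down: y = 0.

Output falls from 4 to 0 (the firm shuts down)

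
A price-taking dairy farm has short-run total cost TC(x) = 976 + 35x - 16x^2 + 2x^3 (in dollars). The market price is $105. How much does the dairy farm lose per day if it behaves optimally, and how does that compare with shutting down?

Profit = -$388 at x = 7

AVC = 35 - 16x + 2x^2 has its minimum $3 at x = 4; price $105 clears that bar, so the firm operates.
MC = 35 - 32x + 6x^2. Setting P = MC and taking the root on the rising branch gives x* = 7.
TR = 105·7 = 735. TC = 976 + 147 = 1123. Profit = 735 − 1123 = -$388.
By producing, the firm covers all variable cost plus $588 of fixed cost; shutting down would lose the full $976.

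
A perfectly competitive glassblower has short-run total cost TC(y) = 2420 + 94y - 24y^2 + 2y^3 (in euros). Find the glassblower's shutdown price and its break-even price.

AVC = 94 - 24y + 2y^2; minimized at y = 6, giving min AVC = €22. That is the shutdown price.
ATC = 2420/y + 94 - 24y + 2y^2. Setting dATC/dy = −2420/y^2 − 24 + 4y = 0 gives y = 11 (since 4·11^3 − 24·11^2 = 2420).
min ATC = 2420/11 + 94 − 24·11 + 2·11^2 = €292. That is the break-even price.
Between these two prices the firm operates at a loss; above €292 it earns a profit.

Shutdown price = €22; break-even price = €292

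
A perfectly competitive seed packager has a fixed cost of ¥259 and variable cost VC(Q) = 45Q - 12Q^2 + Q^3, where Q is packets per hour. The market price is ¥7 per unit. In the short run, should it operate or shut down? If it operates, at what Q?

From TC, MC = TC'(Q) = 45 - 24Q + 3Q^2 and AVC = VC/Q = 45 - 12Q + Q^2.
AVC is minimized where dAVC/dQ = -12 + 2Q = 0, at Q = 6; min AVC = 45 - 12·6 + 6^2 = ¥9.
P = ¥7 lies below min AVC = ¥9; no output level covers variable cost.
Shutting down limits the loss to fixed cost, ¥259.

Shut down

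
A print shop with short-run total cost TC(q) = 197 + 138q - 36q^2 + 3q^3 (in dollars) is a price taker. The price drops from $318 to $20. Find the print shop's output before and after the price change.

Output falls from 10 to 0 (the firm shuts down)

MC = 138 - 72q + 9q^2; the shutdown threshold is min AVC = $30 (at q = 6).
At P = $318 ≥ min AVC, set P = MC on the rising branch: q = 10.
At P = $20 < min AVC = $30, price no longer covers variable cost at any output, so the firm shuts down: q = 0.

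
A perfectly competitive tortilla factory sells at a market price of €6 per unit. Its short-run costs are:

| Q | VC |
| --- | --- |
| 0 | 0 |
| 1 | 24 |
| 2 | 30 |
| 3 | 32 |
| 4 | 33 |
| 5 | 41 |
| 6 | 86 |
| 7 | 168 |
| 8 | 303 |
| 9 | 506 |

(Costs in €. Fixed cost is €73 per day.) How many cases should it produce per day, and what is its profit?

Compute π = P·Q − TC at each output: Q=0: -73; Q=1: -91; Q=2: -91; Q=3: -87; Q=4: -82; Q=5: -84; Q=6: -123; Q=7: -199; Q=8: -328; Q=9: -525.
Profit is highest at Q = 0. Equivalently, the lowest AVC in the table is 41/5 ≈ €8.20 at Q = 5, and P = €6 falls below it — price never covers variable cost, so the firm shuts down and loses only its fixed cost.

Q = 0 (shut down); profit = -€73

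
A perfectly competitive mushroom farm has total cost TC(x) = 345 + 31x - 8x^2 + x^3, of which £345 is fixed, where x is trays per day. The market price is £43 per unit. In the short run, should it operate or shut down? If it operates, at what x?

From TC, MC = TC'(x) = 31 - 16x + 3x^2 and AVC = VC/x = 31 - 8x + x^2.
The AVC parabola has its vertex at x = 8/2 = 4, where AVC = 31 - 8·4 + 4^2 = £15.
Since P = £43 ≥ min AVC = £15, price covers variable cost and the firm should produce.
Solving P = MC: -12 - 16x + 3x^2 = 0 ⇒ x = -2/3 or 6. On the upward-sloping branch, x* = 6.
Check: AVC at x = 6 is £19 ≤ P, so revenue covers variable cost.
Profit = P·x − TC = 43·6 − 459 = -£201, a loss, but smaller than the £345 fixed cost the firm would lose by shutting down.

Produce at x = 6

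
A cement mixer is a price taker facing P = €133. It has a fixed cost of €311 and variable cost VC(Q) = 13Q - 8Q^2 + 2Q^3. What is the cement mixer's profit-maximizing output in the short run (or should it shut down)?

Produce at Q = 6

Strip out fixed cost: VC = 13Q - 8Q^2 + 2Q^3. Then AVC = 13 - 8Q + 2Q^2 and MC = 13 - 16Q + 6Q^2.
The AVC parabola has its vertex at Q = 8/4 = 2, where AVC = 13 - 8·2 + 2·2^2 = €5.
Because €133 ≥ €5, revenue can cover variable cost; the firm operates.
Solving P = MC: -120 - 16Q + 6Q^2 = 0 ⇒ Q = -10/3 or 6. On the upward-sloping branch, Q* = 6.
Check: AVC at Q = 6 is €37 ≤ P, so revenue covers variable cost.
Profit = P·Q − TC = 133·6 − 533 = €265.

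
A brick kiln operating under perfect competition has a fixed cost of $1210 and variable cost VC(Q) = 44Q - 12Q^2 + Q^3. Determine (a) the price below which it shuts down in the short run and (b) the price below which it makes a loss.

AVC = 44 - 12Q + Q^2; minimized at Q = 6, giving min AVC = $8. That is the shutdown price.
ATC = 1210/Q + 44 - 12Q + Q^2. Setting dATC/dQ = −1210/Q^2 − 12 + 2Q = 0 gives Q = 11 (since 2·11^3 − 12·11^2 = 1210).
min ATC = 1210/11 + 44 − 12·11 + 11^2 = $143. That is the break-even price.
Between these two prices the firm operates at a loss; above $143 it earns a profit.

Shutdown price = $8; break-even price = $143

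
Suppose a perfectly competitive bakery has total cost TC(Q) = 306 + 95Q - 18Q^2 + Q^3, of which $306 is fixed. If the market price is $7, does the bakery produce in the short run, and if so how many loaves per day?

Variable cost is VC = 95Q - 18Q^2 + Q^3, so AVC = VC/Q = 95 - 18Q + Q^2 and MC = dTC/dQ = 95 - 36Q + 3Q^2.
The AVC parabola has its vertex at Q = 18/2 = 9, where AVC = 95 - 18·9 + 9^2 = $14.
With P < min AVC ($7 < $14), every unit sold adds to the loss.
Shutting down limits the loss to fixed cost, $306.

Shut down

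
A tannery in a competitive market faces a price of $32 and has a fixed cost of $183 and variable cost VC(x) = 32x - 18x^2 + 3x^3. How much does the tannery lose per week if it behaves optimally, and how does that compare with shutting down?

AVC = 32 - 18x + 3x^2 has its minimum $5 at x = 3; price $32 clears that bar, so the firm operates.
With MC = 32 - 36x + 9x^2, P = MC on the upward-sloping part at x* = 4.
TR = 32·4 = 128. TC = 183 + 32 = 215. Profit = 128 − 215 = -$87.
That loss of $87 beats the $183 the firm would lose by shutting down; producing recovers $96 of fixed cost.

Profit = -$87 at x = 4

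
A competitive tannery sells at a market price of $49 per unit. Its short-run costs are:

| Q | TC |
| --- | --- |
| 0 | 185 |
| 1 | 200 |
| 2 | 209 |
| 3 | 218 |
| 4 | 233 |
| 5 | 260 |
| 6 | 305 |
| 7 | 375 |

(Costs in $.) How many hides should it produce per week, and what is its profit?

Q = 6; profit = -$11

Tabulate TR − TC: Q=0: -185; Q=1: -151; Q=2: -111; Q=3: -71; Q=4: -37; Q=5: -15; Q=6: -11; Q=7: -32.
Profit is maximized at Q = 6. AVC there is 120/6 = $20 ≤ P, so producing beats shutting down (which would give -$185).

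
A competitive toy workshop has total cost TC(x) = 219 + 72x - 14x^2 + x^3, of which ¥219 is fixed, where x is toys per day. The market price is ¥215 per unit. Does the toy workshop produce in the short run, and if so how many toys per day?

Strip out fixed cost: VC = 72x - 14x^2 + x^3. Then AVC = 72 - 14x + x^2 and MC = 72 - 28x + 3x^2.
AVC hits its minimum where MC = AVC, at x = 7, giving min AVC = 72 - 14·7 + 7^2 = ¥23.
Because ¥215 ≥ ¥23, revenue can cover variable cost; the firm operates.
P = MC gives -143 - 28x + 3x^2 = 0, with roots -11/3 and 13. Take the larger (rising MC): x* = 13.
Check: AVC at x = 13 is ¥59 ≤ P, so revenue covers variable cost.
Profit = P·x − TC = 215·13 − 986 = ¥1809.

Produce at x = 13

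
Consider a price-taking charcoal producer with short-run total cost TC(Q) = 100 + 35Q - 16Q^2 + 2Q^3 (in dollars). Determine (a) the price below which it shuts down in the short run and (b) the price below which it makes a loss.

Shutdown price = $3; break-even price = $25

Shutdown price = min AVC. AVC = 35 - 16Q + 2Q^2, with vertex at Q = 4 and minimum $3.
ATC = 100/Q + 35 - 16Q + 2Q^2. Setting dATC/dQ = −100/Q^2 − 16 + 4Q = 0 gives Q = 5 (since 4·5^3 − 16·5^2 = 100).
min ATC = 100/5 + 35 − 16·5 + 2·5^2 = $25. That is the break-even price.
Between these two prices the firm operates at a loss; above $25 it earns a profit.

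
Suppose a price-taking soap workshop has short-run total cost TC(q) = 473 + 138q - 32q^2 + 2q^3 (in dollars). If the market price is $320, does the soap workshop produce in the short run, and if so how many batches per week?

Strip out fixed cost: VC = 138q - 32q^2 + 2q^3. Then AVC = 138 - 32q + 2q^2 and MC = 138 - 64q + 6q^2.
AVC hits its minimum where MC = AVC, at q = 8, giving min AVC = 138 - 32·8 + 2·8^2 = $10.
Since P = $320 ≥ min AVC = $10, price covers variable cost and the firm should produce.
Solving P = MC: -182 - 64q + 6q^2 = 0 ⇒ q = -7/3 or 13. On the upward-sloping branch, q* = 13.
Check: AVC at q = 13 is $60 ≤ P, so revenue covers variable cost.
Profit = P·q − TC = 320·13 − 1253 = $2907.

Produce at q = 13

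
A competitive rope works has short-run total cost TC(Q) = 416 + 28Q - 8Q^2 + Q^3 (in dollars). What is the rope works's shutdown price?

Short-run supply begins at min AVC. From VC = 28Q - 8Q^2 + Q^3, AVC = 28 - 8Q + Q^2.
At the minimum of AVC, MC = AVC. MC = 28 - 16Q + 3Q^2; setting MC = AVC gives 2Q^2 - 8Q = 0, so Q = 4. min AVC = 12.
The firm shuts down for any P below $12.

$12 per unit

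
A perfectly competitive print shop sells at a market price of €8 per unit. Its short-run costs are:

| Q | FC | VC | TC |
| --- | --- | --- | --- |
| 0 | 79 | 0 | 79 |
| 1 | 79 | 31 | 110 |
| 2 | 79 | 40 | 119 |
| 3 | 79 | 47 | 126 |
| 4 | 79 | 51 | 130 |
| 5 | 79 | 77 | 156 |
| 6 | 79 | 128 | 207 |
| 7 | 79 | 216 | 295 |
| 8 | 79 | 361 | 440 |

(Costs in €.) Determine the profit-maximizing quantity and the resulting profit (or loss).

Q = 0 (shut down); profit = -€79

Tabulate TR − TC: Q=0: -79; Q=1: -102; Q=2: -103; Q=3: -102; Q=4: -98; Q=5: -116; Q=6: -159; Q=7: -239; Q=8: -376.
Profit is highest at Q = 0. Equivalently, the lowest AVC in the table is 51/4 ≈ €12.75 at Q = 4, and P = €8 falls below it — price never covers variable cost, so the firm shuts down and loses only its fixed cost.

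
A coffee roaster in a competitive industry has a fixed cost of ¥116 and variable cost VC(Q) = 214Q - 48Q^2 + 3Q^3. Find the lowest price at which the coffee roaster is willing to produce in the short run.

¥22 per unit

Short-run supply begins at min AVC. From VC = 214Q - 48Q^2 + 3Q^3, AVC = 214 - 48Q + 3Q^2.
dAVC/dQ = -48 + 6Q = 0 gives Q = 8. min AVC = 214 - 48·8 + 3·8^2 = 22.
So the shutdown price is ¥22.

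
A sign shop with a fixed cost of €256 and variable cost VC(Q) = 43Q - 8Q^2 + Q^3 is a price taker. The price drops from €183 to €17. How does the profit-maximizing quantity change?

AVC = 43 - 8Q + Q^2, minimized at Q = 4 where min AVC = €27. MC = 43 - 16Q + 3Q^2.
With P = €183 above the shutdown price, P = MC gives Q = 10.
At P = €17 < min AVC = €27, price no longer covers variable cost at any output, so the firm shuts down: Q = 0.

Output falls from 10 to 0 (the firm shuts down)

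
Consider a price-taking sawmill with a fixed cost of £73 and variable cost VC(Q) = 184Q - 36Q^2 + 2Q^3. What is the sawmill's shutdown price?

The shutdown price is the minimum of AVC. VC = 184Q - 36Q^2 + 2Q^3, so AVC = 184 - 36Q + 2Q^2.
dAVC/dQ = -36 + 4Q = 0 gives Q = 9. min AVC = 184 - 36·9 + 2·9^2 = 22.
For P < £22 the firm produces nothing.

£22 per unit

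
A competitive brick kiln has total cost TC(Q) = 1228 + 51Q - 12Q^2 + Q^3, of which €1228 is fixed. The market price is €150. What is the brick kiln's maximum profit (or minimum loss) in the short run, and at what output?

AVC = 51 - 12Q + Q^2; min AVC = €15 at Q = 6. Since P = €150 ≥ min AVC, the firm produces.
MC = 51 - 24Q + 3Q^2. Setting P = MC and taking the root on the rising branch gives Q* = 11.
TR = 150·11 = 1650. TC = 1228 + 440 = 1668. Profit = 1650 − 1668 = -€18.
That loss of €18 beats the €1228 the firm would lose by shutting down; producing recovers €1210 of fixed cost.

Profit = -€18 at Q = 11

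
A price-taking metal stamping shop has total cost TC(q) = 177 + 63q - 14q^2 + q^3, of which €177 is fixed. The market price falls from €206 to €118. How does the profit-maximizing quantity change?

Output falls from 13 to 11

AVC = 63 - 14q + q^2, minimized at q = 7 where min AVC = €14. MC = 63 - 28q + 3q^2.
With P = €206 above the shutdown price, P = MC gives q = 13.
At P = €118 ≥ min AVC, set P = MC: q = 11. The firm stays open but cuts output.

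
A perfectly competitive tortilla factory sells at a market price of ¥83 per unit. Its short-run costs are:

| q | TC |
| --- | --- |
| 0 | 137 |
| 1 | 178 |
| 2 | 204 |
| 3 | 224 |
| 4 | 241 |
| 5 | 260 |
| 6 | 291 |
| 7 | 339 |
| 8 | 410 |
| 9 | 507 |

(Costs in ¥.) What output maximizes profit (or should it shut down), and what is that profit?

q = 8; profit = ¥254

Profit at each row (π = 83q − TC): q=0: -137; q=1: -95; q=2: -38; q=3: 25; q=4: 91; q=5: 155; q=6: 207; q=7: 242; q=8: 254; q=9: 240.
Profit is maximized at q = 8. AVC there is 273/8 = ¥34.12 ≤ P, so producing beats shutting down (which would give -¥137).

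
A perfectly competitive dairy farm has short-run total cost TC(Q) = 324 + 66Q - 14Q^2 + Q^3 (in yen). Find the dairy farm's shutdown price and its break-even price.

AVC = 66 - 14Q + Q^2; minimized at Q = 7, giving min AVC = ¥17. That is the shutdown price.
ATC = 324/Q + 66 - 14Q + Q^2. Setting dATC/dQ = −324/Q^2 − 14 + 2Q = 0 gives Q = 9 (since 2·9^3 − 14·9^2 = 324).
min ATC = 324/9 + 66 − 14·9 + 9^2 = ¥57. That is the break-even price.
Between these two prices the firm operates at a loss; above ¥57 it earns a profit.

Shutdown price = ¥17; break-even price = ¥57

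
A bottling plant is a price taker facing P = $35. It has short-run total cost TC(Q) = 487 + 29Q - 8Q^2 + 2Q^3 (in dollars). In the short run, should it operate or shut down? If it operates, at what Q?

From TC, MC = TC'(Q) = 29 - 16Q + 6Q^2 and AVC = VC/Q = 29 - 8Q + 2Q^2.
AVC hits its minimum where MC = AVC, at Q = 2, giving min AVC = 29 - 8·2 + 2·2^2 = $21.
Because $35 ≥ $21, revenue can cover variable cost; the firm operates.
Set P = MC: 35 = 29 - 16Q + 6Q^2 → -6 - 16Q + 6Q^2 = 0. The roots are Q = -1/3 and Q = 3; the profit-maximizing output is on the rising part of MC, so Q* = 3.
Check: AVC at Q = 3 is $23 ≤ P, so revenue covers variable cost.
Profit = P·Q − TC = 35·3 − 556 = -$451, a loss, but smaller than the $487 fixed cost the firm would lose by shutting down.

Produce at Q = 3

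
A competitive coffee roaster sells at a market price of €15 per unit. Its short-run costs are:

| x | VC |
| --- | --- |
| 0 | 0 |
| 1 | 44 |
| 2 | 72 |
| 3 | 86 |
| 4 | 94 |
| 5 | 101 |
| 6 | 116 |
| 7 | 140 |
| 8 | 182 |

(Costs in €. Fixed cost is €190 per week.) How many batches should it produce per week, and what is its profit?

x = 0 (shut down); profit = -€190

Tabulate TR − TC: x=0: -190; x=1: -219; x=2: -232; x=3: -231; x=4: -224; x=5: -216; x=6: -216; x=7: -225; x=8: -252.
Profit is highest at x = 0. Equivalently, the lowest AVC in the table is 116/6 ≈ €19.33 at x = 6, and P = €15 falls below it — price never covers variable cost, so the firm shuts down and loses only its fixed cost.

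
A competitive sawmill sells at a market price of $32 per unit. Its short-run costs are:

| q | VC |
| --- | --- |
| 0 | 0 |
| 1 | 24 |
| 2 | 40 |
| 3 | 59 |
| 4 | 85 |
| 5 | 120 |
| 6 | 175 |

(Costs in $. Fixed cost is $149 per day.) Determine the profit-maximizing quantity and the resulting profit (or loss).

q = 4; profit = -$106

Compute π = P·q − TC at each output: q=0: -149; q=1: -141; q=2: -125; q=3: -112; q=4: -106; q=5: -109; q=6: -132.
Profit is maximized at q = 4. AVC there is 85/4 = $21.25 ≤ P, so producing beats shutting down (which would give -$149).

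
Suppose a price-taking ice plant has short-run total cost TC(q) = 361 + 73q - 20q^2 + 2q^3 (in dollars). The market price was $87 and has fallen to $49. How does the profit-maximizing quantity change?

Output falls from 7 to 6

MC = 73 - 40q + 6q^2; the shutdown threshold is min AVC = $23 (at q = 5).
With P = $87 above the shutdown price, P = MC gives q = 7.
At P = $49 ≥ min AVC, set P = MC: q = 6. The firm stays open but cuts output.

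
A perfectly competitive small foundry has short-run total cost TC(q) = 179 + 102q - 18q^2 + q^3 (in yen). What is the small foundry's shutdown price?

The firm shuts down when price falls below the minimum of average variable cost. AVC = VC/q = 102 - 18q + q^2.
At the minimum of AVC, MC = AVC. MC = 102 - 36q + 3q^2; setting MC = AVC gives 2q^2 - 18q = 0, so q = 9. min AVC = 21.
So the shutdown price is ¥21.

¥21 per unit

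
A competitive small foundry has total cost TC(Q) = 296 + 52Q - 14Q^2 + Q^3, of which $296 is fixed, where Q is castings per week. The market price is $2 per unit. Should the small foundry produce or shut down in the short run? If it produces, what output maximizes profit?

From TC, MC = TC'(Q) = 52 - 28Q + 3Q^2 and AVC = VC/Q = 52 - 14Q + Q^2.
AVC hits its minimum where MC = AVC, at Q = 7, giving min AVC = 52 - 14·7 + 7^2 = $3.
P = $2 lies below min AVC = $3; no output level covers variable cost.
Shutting down limits the loss to fixed cost, $296.

Shut down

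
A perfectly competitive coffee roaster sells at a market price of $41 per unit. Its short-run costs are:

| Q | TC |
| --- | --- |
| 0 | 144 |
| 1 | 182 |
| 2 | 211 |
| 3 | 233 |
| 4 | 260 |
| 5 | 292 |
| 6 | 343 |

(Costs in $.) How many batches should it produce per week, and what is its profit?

Q = 5; profit = -$87

Compute π = P·Q − TC at each output: Q=0: -144; Q=1: -141; Q=2: -129; Q=3: -110; Q=4: -96; Q=5: -87; Q=6: -97.
Profit is maximized at Q = 5. AVC there is 148/5 = $29.60 ≤ P, so producing beats shutting down (which would give -$144).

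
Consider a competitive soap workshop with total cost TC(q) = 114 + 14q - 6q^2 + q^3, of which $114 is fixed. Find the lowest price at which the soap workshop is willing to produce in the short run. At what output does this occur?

Short-run supply begins at min AVC. From VC = 14q - 6q^2 + q^3, AVC = 14 - 6q + q^2.
dAVC/dq = -6 + 2q = 0 gives q = 3. min AVC = 14 - 6·3 + 3^2 = 5.
The firm shuts down for any P below $5.

$5 per unit, at q = 3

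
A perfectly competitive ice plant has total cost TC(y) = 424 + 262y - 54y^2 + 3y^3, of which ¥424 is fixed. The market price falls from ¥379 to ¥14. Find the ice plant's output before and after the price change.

Output falls from 13 to 0 (the firm shuts down)

AVC = 262 - 54y + 3y^2, minimized at y = 9 where min AVC = ¥19. MC = 262 - 108y + 9y^2.
With P = ¥379 above the shutdown price, P = MC gives y = 13.
At P = ¥14 < min AVC = ¥19, price no longer covers variable cost at any output, so the firm shuts down: y = 0.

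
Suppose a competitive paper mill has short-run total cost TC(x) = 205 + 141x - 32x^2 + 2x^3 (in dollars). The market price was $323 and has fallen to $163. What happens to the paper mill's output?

MC = 141 - 64x + 6x^2; the shutdown threshold is min AVC = $13 (at x = 8).
With P = $323 above the shutdown price, P = MC gives x = 13.
At P = $163 ≥ min AVC, set P = MC: x = 11. The firm stays open but cuts output.

Output falls from 13 to 11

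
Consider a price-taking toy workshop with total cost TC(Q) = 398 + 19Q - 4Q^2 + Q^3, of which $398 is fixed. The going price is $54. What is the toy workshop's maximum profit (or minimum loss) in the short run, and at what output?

Profit = -$248 at Q = 5

AVC = 19 - 4Q + Q^2 has its minimum $15 at Q = 2; price $54 clears that bar, so the firm operates.
MC = 19 - 8Q + 3Q^2. Setting P = MC and taking the root on the rising branch gives Q* = 5.
TR = 54·5 = 270. TC = 398 + 120 = 518. Profit = 270 − 518 = -$248.
By producing, the firm covers all variable cost plus $150 of fixed cost; shutting down would lose the full $398.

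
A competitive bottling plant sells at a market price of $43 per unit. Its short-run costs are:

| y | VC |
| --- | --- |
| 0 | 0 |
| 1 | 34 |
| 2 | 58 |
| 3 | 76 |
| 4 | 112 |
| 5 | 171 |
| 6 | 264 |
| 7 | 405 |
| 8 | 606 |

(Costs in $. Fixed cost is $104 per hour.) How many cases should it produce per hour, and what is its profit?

y = 4; profit = -$44

Tabulate TR − TC: y=0: -104; y=1: -95; y=2: -76; y=3: -51; y=4: -44; y=5: -60; y=6: -110; y=7: -208; y=8: -366.
Profit is maximized at y = 4. AVC there is 112/4 = $28 ≤ P, so producing beats shutting down (which would give -$104).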